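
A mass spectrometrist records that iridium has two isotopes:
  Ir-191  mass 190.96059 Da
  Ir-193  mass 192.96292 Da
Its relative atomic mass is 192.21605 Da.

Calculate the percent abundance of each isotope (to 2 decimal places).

Writing the weighted mean with unknown fraction x of Ir-191:
190.96059·x + 192.96292·(1 − x) = 192.21605
(190.96059 − 192.96292)·x = 192.21605 − 192.96292
x = -0.74687 / -2.00233 = 0.37300 → 37.30% Ir-191, 62.70% Ir-193.

Ir-191: 37.30%, Ir-193: 62.70%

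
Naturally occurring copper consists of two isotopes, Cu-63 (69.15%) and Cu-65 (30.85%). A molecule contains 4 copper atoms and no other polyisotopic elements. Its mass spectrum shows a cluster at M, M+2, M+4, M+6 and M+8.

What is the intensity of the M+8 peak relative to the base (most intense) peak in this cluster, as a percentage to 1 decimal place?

2.2%

(0.6915 + 0.3085)^4 gives M 0.2286, M+2 0.4080, M+4 0.2731, M+6 0.0812, M+8 0.0091; the largest is M+2.
P(M+2) = C(4,1) × 0.6915^3 × 0.3085^1 = 4 × 0.33065611 × 0.3085 = 0.408030 (base)
P(M+8) = C(4,4) × 0.6915^0 × 0.3085^4 = 1 × 1.0000 × 0.00905776 = 0.009058
Relative intensity = 0.009058 / 0.408030 × 100 = 2.2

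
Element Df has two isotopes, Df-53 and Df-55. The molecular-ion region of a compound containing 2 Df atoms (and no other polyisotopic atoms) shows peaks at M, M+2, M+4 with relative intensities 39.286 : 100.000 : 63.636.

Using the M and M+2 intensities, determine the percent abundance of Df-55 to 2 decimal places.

56.00%

Let p = fractional abundance of Df-53. I(M+2)/I(M) = [C(2,1)·p^1·(1−p)] / p^2 = 2·(1−p)/p = 100.000/39.286 = 2.5454
(1−p)/p = 2.5454/2 = 1.2727  ⇒  p = 1/(1 + 1.2727) = 0.4400
Df-53: 44.00%, Df-55: 56.00%.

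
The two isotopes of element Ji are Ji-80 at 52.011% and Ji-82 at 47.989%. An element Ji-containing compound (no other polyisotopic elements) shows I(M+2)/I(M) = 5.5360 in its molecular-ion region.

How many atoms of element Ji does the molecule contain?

For n independent Ji atoms, I(M+2)/I(M) = n · (abundance Ji-82) / (abundance Ji-80) = n · 0.47989/0.52011.
n = 5.5360 × 0.52011/0.47989 = 6.00 ≈ 6

6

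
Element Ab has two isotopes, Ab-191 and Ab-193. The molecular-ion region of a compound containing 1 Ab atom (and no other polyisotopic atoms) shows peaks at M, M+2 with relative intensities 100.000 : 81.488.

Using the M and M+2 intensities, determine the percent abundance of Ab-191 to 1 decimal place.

55.1%

Write p for the Ab-191 fraction. I(M+2)/I(M) = [C(1,1)·p^0·(1−p)] / p^1 = 1·(1−p)/p = 81.488/100.000 = 0.8149
(1−p)/p = 0.8149/1 = 0.8149  ⇒  p = 1/(1 + 0.8149) = 0.5510
Ab-191: 55.1%, Ab-193: 44.9%.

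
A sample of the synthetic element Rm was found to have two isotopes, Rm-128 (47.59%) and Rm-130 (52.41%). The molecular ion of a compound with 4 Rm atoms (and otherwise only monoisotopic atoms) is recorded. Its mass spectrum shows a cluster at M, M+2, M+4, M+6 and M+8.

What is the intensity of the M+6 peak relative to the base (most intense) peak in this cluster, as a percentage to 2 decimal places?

(0.4759 + 0.5241)^4 gives M 0.0513, M+2 0.2260, M+4 0.3733, M+6 0.2740, M+8 0.0754; the largest is M+4.
P(M+4) = C(4,2) × 0.4759^2 × 0.5241^2 = 6 × 0.22648081 × 0.27468081 = 0.373260 (base)
P(M+6) = C(4,3) × 0.4759^1 × 0.5241^3 = 4 × 0.4759 × 0.14396021 = 0.274043
Relative intensity = 0.274043 / 0.373260 × 100 = 73.42

73.42%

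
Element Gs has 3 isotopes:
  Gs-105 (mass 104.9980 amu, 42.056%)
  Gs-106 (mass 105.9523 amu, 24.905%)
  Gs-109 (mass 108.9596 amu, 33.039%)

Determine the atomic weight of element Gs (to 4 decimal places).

106.5445 amu

The abundance-weighted mean is 0.42056 × 104.9980 + 0.24905 × 105.9523 + 0.33039 × 108.9596
= 44.15796 + 26.38742 + 35.99916 = 106.54454 amu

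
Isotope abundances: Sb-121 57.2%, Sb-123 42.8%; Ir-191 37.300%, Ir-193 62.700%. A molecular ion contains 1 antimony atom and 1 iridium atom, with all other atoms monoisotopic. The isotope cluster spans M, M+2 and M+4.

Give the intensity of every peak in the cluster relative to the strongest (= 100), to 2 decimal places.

41.17 : 100.00 : 51.78

Antimony pattern (n=1): 0.5720 : 0.4280
Iridium pattern (n=1): 0.3730 : 0.6270
Convolve the two distributions (both contribute in 2-u steps):
  M: 0.5720×0.3730 = 0.213356
  M+2: 0.5720×0.6270 + 0.4280×0.3730 = 0.518288
  M+4: 0.4280×0.6270 = 0.268356
Scale to base peak (0.518288) = 100: 41.17 : 100.00 : 51.78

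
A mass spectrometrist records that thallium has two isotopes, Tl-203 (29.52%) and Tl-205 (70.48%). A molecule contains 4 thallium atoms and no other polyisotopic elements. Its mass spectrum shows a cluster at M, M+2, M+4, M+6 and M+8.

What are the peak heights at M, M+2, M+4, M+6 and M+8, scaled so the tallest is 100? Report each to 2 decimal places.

The 4 Tl atoms are independent, so intensities follow the terms of (0.2952 + 0.7048)^4.
P(M) = 0.2952^4 = 0.007594
P(M+2) = 4 × 0.2952^3 × 0.7048^1 = 0.072523
P(M+4) = 6 × 0.2952^2 × 0.7048^2 = 0.259726
P(M+6) = 4 × 0.2952^1 × 0.7048^3 = 0.413403
P(M+8) = 0.7048^4 = 0.246754
The M+6 peak is largest (0.413403); scaling to 100 gives 1.84 : 17.54 : 62.83 : 100.00 : 59.69.

1.84 : 17.54 : 62.83 : 100.00 : 59.69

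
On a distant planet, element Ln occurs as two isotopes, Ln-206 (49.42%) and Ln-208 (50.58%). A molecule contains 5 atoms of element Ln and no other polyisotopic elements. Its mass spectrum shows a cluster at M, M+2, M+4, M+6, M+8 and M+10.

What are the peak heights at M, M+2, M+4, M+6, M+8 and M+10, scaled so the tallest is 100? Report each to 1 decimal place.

Each Ln atom is independently Ln-206 (p = 0.4942) or Ln-208 (q = 0.5058); the cluster is the binomial expansion (p + q)^5.
P(M) = 0.4942^5 = 0.029479
P(M+2) = 5 × 0.4942^4 × 0.5058^1 = 0.150855
P(M+4) = 10 × 0.4942^3 × 0.5058^2 = 0.308792
P(M+6) = 10 × 0.4942^2 × 0.5058^3 = 0.316040
P(M+8) = 5 × 0.4942^1 × 0.5058^4 = 0.161729
P(M+10) = 0.5058^5 = 0.033105
The M+6 peak is largest (0.316040); scaling to 100 gives 9.3 : 47.7 : 97.7 : 100.0 : 51.2 : 10.5.

9.3 : 47.7 : 97.7 : 100.0 : 51.2 : 10.5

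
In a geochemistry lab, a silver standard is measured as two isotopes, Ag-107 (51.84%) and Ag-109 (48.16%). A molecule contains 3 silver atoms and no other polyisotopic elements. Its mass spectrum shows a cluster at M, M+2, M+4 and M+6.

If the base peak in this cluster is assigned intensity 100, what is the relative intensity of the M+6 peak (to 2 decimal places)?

28.77

Binomial terms of (0.5184 + 0.4816)^3: M 0.1393, M+2 0.3883, M+4 0.3607, M+6 0.1117 → M+2 is the base peak.
P(M+2) = C(3,1) × 0.5184^2 × 0.4816^1 = 3 × 0.26873856 × 0.4816 = 0.388273 (base)
P(M+6) = C(3,3) × 0.5184^0 × 0.4816^3 = 1 × 1.0000 × 0.11170161 = 0.111702
Relative intensity = 0.111702 / 0.388273 × 100 = 28.77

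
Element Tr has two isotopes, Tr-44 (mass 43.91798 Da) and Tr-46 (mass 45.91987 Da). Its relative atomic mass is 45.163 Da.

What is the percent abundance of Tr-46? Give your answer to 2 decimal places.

With x = fraction of Tr-44 (so Tr-46 is 1 − x):
43.91798·x + 45.91987·(1 − x) = 45.163
(43.91798 − 45.91987)·x = 45.163 − 45.91987
x = -0.75687 / -2.00189 = 0.37808 → 37.81% Tr-44, 62.19% Tr-46.

62.19%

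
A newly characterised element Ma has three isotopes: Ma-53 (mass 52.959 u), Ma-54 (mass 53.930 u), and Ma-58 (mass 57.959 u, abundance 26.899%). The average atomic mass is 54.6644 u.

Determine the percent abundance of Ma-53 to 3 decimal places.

The remaining 73.101% is split between Ma-53 (fraction x) and Ma-54 (fraction 0.73101 − x).
Substituting: 52.959x + 53.930(0.73101 − x) = 39.07400859
(52.959 − 53.930)x = -0.34936071  ⇒  x = 0.35979, y = 0.37122
Ma-53: 35.979%, Ma-54: 37.122%.

35.979%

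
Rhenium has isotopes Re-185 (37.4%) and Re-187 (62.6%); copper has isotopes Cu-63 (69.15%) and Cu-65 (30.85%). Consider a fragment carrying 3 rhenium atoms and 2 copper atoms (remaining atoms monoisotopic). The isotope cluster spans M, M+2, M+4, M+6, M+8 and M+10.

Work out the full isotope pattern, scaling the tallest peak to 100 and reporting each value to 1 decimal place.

Rhenium pattern (n=3): 0.05231362 : 0.26268713 : 0.43968487 : 0.24531438
Copper pattern (n=2): 0.47817225 : 0.4266555 : 0.09517225
Convolve the two distributions (both contribute in 2-u steps):
  M: 0.05231362×0.47817225 = 0.025015
  M+2: 0.05231362×0.4266555 + 0.26268713×0.47817225 = 0.147930
  M+4: 0.05231362×0.09517225 + 0.26268713×0.4266555 + 0.43968487×0.47817225 = 0.327301
  M+6: 0.26268713×0.09517225 + 0.43968487×0.4266555 + 0.24531438×0.47817225 = 0.329897
  M+8: 0.43968487×0.09517225 + 0.24531438×0.4266555 = 0.146511
  M+10: 0.24531438×0.09517225 = 0.023347
Scale to base peak (0.329897) = 100: 7.6 : 44.8 : 99.2 : 100.0 : 44.4 : 7.1

7.6 : 44.8 : 99.2 : 100.0 : 44.4 : 7.1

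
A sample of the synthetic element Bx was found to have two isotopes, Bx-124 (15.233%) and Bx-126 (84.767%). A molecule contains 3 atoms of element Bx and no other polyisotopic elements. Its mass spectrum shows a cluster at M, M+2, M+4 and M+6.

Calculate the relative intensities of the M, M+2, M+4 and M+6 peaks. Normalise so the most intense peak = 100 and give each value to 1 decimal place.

Each Bx atom is independently Bx-124 (p = 0.15233) or Bx-126 (q = 0.84767); the cluster is the binomial expansion (p + q)^3.
P(M) = 0.15233^3 = 0.003535
P(M+2) = 3 × 0.15233^2 × 0.84767^1 = 0.059009
P(M+4) = 3 × 0.15233^1 × 0.84767^2 = 0.328368
P(M+6) = 0.84767^3 = 0.609089
The M+6 peak is largest (0.609089); scaling to 100 gives 0.6 : 9.7 : 53.9 : 100.0.

0.6 : 9.7 : 53.9 : 100.0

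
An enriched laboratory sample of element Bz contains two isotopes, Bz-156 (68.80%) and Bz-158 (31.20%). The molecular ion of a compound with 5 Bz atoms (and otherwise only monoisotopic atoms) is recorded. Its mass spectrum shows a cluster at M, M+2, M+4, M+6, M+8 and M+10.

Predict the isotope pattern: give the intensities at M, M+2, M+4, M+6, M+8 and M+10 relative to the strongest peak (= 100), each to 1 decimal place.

44.1 : 100.0 : 90.7 : 41.1 : 9.3 : 0.8

The 5 Bz atoms are independent, so intensities follow the terms of (0.6880 + 0.3120)^5.
P(M) = 0.6880^5 = 0.154150
P(M+2) = 5 × 0.6880^4 × 0.3120^1 = 0.349525
P(M+4) = 10 × 0.6880^3 × 0.3120^2 = 0.317011
P(M+6) = 10 × 0.6880^2 × 0.3120^3 = 0.143761
P(M+8) = 5 × 0.6880^1 × 0.3120^4 = 0.032597
P(M+10) = 0.3120^5 = 0.002956
The M+2 peak is largest (0.349525); scaling to 100 gives 44.1 : 100.0 : 90.7 : 41.1 : 9.3 : 0.8.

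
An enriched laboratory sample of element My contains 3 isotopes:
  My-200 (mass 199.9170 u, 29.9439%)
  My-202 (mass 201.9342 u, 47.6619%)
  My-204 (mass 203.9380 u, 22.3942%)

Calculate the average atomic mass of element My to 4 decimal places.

201.7789 u

Ar = Σ fᵢ·mᵢ = 0.299439 × 199.9170 + 0.476619 × 201.9342 + 0.223942 × 203.9380
= 59.86295 + 96.24568 + 45.67028 = 201.77891 u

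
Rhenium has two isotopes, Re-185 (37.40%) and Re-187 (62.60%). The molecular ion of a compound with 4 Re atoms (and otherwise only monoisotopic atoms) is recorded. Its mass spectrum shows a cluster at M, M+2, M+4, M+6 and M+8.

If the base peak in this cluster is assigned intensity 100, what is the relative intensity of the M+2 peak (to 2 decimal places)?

(0.3740 + 0.6260)^4 gives M 0.0196, M+2 0.1310, M+4 0.3289, M+6 0.3670, M+8 0.1536; the largest is M+6.
P(M+6) = C(4,3) × 0.3740^1 × 0.6260^3 = 4 × 0.3740 × 0.24531438 = 0.366990 (base)
P(M+2) = C(4,1) × 0.3740^3 × 0.6260^1 = 4 × 0.05231362 × 0.6260 = 0.130993
Relative intensity = 0.130993 / 0.366990 × 100 = 35.69

35.69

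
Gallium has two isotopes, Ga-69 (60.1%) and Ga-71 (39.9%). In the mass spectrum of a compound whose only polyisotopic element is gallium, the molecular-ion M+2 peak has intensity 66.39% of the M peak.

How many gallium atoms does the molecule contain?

1

The M+2/M ratio from n Ga atoms is n · q/p = n · 0.399/0.601.
n = 0.6639 × 0.601/0.399 = 1.00 ≈ 1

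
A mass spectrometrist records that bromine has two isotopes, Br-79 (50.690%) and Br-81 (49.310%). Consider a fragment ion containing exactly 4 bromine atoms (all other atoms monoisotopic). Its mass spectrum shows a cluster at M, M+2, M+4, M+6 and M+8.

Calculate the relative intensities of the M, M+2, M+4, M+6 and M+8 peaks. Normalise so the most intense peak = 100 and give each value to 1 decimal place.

Expanding (0.50690 + 0.49310)^4:
P(M) = 0.50690^4 = 0.066022
P(M+2) = 4 × 0.50690^3 × 0.49310^1 = 0.256899
P(M+4) = 6 × 0.50690^2 × 0.49310^2 = 0.374857
P(M+6) = 4 × 0.50690^1 × 0.49310^3 = 0.243101
P(M+8) = 0.49310^4 = 0.059121
The M+4 peak is largest (0.374857); scaling to 100 gives 17.6 : 68.5 : 100.0 : 64.9 : 15.8.

17.6 : 68.5 : 100.0 : 64.9 : 15.8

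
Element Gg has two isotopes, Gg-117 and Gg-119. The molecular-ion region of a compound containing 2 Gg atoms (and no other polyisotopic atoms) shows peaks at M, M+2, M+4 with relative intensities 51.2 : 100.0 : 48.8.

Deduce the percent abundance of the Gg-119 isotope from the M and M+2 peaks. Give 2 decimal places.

49.41%

If p is the fraction of Gg that is Gg-117, then I(M+2)/I(M) = [C(2,1)·p^1·(1−p)] / p^2 = 2·(1−p)/p = 100.0/51.2 = 1.9531
(1−p)/p = 1.9531/2 = 0.9766  ⇒  p = 1/(1 + 0.9766) = 0.5059
Gg-117: 50.59%, Gg-119: 49.41%.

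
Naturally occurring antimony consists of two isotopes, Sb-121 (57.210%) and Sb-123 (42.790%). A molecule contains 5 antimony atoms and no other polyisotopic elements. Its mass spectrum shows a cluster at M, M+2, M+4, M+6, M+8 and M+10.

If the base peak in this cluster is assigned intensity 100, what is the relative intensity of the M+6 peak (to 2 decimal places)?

74.79

Term probabilities: M 0.0613, M+2 0.2292, M+4 0.3428, M+6 0.2564, M+8 0.0959, M+10 0.0143. Base peak = M+4.
P(M+4) = C(5,2) × 0.57210^3 × 0.42790^2 = 10 × 0.18724742 × 0.18309841 = 0.342847 (base)
P(M+6) = C(5,3) × 0.57210^2 × 0.42790^3 = 10 × 0.32729841 × 0.07834781 = 0.256431
Relative intensity = 0.256431 / 0.342847 × 100 = 74.79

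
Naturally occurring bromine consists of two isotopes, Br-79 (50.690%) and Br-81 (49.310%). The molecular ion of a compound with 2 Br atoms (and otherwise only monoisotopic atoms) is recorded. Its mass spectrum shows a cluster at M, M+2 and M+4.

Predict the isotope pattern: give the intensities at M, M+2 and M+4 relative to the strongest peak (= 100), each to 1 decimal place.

Expanding (0.50690 + 0.49310)^2:
P(M) = 0.50690^2 = 0.256948
P(M+2) = 2 × 0.50690^1 × 0.49310^1 = 0.499905
P(M+4) = 0.49310^2 = 0.243148
The M+2 peak is largest (0.499905); scaling to 100 gives 51.4 : 100.0 : 48.6.

51.4 : 100.0 : 48.6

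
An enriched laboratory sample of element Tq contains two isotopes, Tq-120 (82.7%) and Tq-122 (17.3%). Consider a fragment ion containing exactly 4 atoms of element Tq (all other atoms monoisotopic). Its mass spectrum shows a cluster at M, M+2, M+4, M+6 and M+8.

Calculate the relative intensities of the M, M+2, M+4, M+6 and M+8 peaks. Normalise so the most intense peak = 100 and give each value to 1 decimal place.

Each Tq atom is independently Tq-120 (p = 0.827) or Tq-122 (q = 0.173); the cluster is the binomial expansion (p + q)^4.
P(M) = 0.827^4 = 0.467759
P(M+2) = 4 × 0.827^3 × 0.173^1 = 0.391402
P(M+4) = 6 × 0.827^2 × 0.173^2 = 0.122816
P(M+6) = 4 × 0.827^1 × 0.173^3 = 0.017128
P(M+8) = 0.173^4 = 0.000896
The M peak is largest (0.467759); scaling to 100 gives 100.0 : 83.7 : 26.3 : 3.7 : 0.2.

100.0 : 83.7 : 26.3 : 3.7 : 0.2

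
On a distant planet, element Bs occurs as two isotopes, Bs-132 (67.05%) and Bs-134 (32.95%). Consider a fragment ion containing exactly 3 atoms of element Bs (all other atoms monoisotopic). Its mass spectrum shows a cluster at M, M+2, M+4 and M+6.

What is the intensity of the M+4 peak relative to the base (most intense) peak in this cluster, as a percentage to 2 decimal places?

49.14%

Term probabilities: M 0.3014, M+2 0.4444, M+4 0.2184, M+6 0.0358. Base peak = M+2.
P(M+2) = C(3,1) × 0.6705^2 × 0.3295^1 = 3 × 0.44957025 × 0.3295 = 0.444400 (base)
P(M+4) = C(3,2) × 0.6705^1 × 0.3295^2 = 3 × 0.6705 × 0.10857025 = 0.218389
Relative intensity = 0.218389 / 0.444400 × 100 = 49.14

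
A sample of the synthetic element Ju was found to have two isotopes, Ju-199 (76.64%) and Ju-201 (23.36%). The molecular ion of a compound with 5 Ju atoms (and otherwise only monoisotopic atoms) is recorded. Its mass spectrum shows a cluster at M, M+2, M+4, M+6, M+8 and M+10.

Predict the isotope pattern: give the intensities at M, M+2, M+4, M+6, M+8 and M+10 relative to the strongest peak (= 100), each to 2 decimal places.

65.62 : 100.00 : 60.96 : 18.58 : 2.83 : 0.17

Each Ju atom is independently Ju-199 (p = 0.7664) or Ju-201 (q = 0.2336); the cluster is the binomial expansion (p + q)^5.
P(M) = 0.7664^5 = 0.264410
P(M+2) = 5 × 0.7664^4 × 0.2336^1 = 0.402963
P(M+4) = 10 × 0.7664^3 × 0.2336^2 = 0.245647
P(M+6) = 10 × 0.7664^2 × 0.2336^3 = 0.074874
P(M+8) = 5 × 0.7664^1 × 0.2336^4 = 0.011411
P(M+10) = 0.2336^5 = 0.000696
The M+2 peak is largest (0.402963); scaling to 100 gives 65.62 : 100.00 : 60.96 : 18.58 : 2.83 : 0.17.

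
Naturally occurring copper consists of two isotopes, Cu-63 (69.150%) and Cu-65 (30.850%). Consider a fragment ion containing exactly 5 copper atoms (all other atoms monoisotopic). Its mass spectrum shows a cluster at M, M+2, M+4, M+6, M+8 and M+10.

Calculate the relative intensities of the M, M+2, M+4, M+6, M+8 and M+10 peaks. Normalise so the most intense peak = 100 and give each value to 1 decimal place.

Each Cu atom is independently Cu-63 (p = 0.69150) or Cu-65 (q = 0.30850); the cluster is the binomial expansion (p + q)^5.
P(M) = 0.69150^5 = 0.158111
P(M+2) = 5 × 0.69150^4 × 0.30850^1 = 0.352691
P(M+4) = 10 × 0.69150^3 × 0.30850^2 = 0.314693
P(M+6) = 10 × 0.69150^2 × 0.30850^3 = 0.140394
P(M+8) = 5 × 0.69150^1 × 0.30850^4 = 0.031317
P(M+10) = 0.30850^5 = 0.002794
The M+2 peak is largest (0.352691); scaling to 100 gives 44.8 : 100.0 : 89.2 : 39.8 : 8.9 : 0.8.

44.8 : 100.0 : 89.2 : 39.8 : 8.9 : 0.8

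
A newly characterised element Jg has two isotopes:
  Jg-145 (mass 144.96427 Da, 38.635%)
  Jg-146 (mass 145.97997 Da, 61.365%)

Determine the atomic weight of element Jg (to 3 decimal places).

145.588 Da

Average mass = Σ (abundance × isotope mass) = 0.38635 × 144.96427 + 0.61365 × 145.97997
= 56.006946 + 89.580609 = 145.587555 Da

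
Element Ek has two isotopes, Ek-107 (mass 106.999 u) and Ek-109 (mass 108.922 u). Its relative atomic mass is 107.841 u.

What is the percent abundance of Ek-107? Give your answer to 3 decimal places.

56.214%

Let x be the fractional abundance of Ek-107; then Ek-109 has abundance 1 − x.
106.999·x + 108.922·(1 − x) = 107.841
(106.999 − 108.922)·x = 107.841 − 108.922
x = -1.081 / -1.923 = 0.56214 → 56.214% Ek-107, 43.786% Ek-109.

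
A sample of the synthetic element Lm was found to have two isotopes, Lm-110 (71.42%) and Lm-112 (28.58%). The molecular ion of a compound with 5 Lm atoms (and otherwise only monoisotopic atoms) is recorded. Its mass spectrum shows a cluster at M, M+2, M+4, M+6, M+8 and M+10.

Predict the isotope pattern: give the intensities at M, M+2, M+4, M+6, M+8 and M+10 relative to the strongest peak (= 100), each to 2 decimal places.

Each Lm atom is independently Lm-110 (p = 0.7142) or Lm-112 (q = 0.2858); the cluster is the binomial expansion (p + q)^5.
P(M) = 0.7142^5 = 0.185823
P(M+2) = 5 × 0.7142^4 × 0.2858^1 = 0.371802
P(M+4) = 10 × 0.7142^3 × 0.2858^2 = 0.297566
P(M+6) = 10 × 0.7142^2 × 0.2858^3 = 0.119077
P(M+8) = 5 × 0.7142^1 × 0.2858^4 = 0.023825
P(M+10) = 0.2858^5 = 0.001907
The M+2 peak is largest (0.371802); scaling to 100 gives 49.98 : 100.00 : 80.03 : 32.03 : 6.41 : 0.51.

49.98 : 100.00 : 80.03 : 32.03 : 6.41 : 0.51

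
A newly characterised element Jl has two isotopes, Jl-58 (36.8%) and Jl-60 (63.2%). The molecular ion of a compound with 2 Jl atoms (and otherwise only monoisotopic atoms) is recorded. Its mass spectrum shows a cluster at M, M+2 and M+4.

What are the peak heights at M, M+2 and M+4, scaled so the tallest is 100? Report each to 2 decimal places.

29.11 : 100.00 : 85.87

Each Jl atom is independently Jl-58 (p = 0.368) or Jl-60 (q = 0.632); the cluster is the binomial expansion (p + q)^2.
P(M) = 0.368^2 = 0.135424
P(M+2) = 2 × 0.368^1 × 0.632^1 = 0.465152
P(M+4) = 0.632^2 = 0.399424
The M+2 peak is largest (0.465152); scaling to 100 gives 29.11 : 100.00 : 85.87.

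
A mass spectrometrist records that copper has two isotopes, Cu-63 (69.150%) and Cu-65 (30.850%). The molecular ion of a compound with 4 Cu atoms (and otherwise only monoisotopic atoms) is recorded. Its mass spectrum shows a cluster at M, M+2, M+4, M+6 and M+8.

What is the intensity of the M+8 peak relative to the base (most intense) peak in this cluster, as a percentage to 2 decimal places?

2.22%

(0.69150 + 0.30850)^4 gives M 0.2286, M+2 0.4080, M+4 0.2731, M+6 0.0812, M+8 0.0091; the largest is M+2.
P(M+2) = C(4,1) × 0.69150^3 × 0.30850^1 = 4 × 0.33065611 × 0.3085 = 0.408030 (base)
P(M+8) = C(4,4) × 0.69150^0 × 0.30850^4 = 1 × 1.0000 × 0.00905776 = 0.009058
Relative intensity = 0.009058 / 0.408030 × 100 = 2.22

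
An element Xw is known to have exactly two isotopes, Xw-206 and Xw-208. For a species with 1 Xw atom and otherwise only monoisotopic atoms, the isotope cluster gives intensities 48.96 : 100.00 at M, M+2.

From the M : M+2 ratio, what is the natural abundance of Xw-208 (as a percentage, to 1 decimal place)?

Let p = fractional abundance of Xw-206. I(M+2)/I(M) = [C(1,1)·p^0·(1−p)] / p^1 = 1·(1−p)/p = 100.00/48.96 = 2.0425
(1−p)/p = 2.0425/1 = 2.0425  ⇒  p = 1/(1 + 2.0425) = 0.3287
Xw-206: 32.9%, Xw-208: 67.1%.

67.1%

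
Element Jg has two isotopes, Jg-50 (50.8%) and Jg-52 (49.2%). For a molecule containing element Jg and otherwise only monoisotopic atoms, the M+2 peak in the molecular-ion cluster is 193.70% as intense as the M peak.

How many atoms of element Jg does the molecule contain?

With n Jg atoms, P(M+2)/P(M) = C(n,1)·p^(n−1)q / p^n = n·q/p = n · 0.492/0.508.
n = 1.9370 × 0.508/0.492 = 2.00 ≈ 2

2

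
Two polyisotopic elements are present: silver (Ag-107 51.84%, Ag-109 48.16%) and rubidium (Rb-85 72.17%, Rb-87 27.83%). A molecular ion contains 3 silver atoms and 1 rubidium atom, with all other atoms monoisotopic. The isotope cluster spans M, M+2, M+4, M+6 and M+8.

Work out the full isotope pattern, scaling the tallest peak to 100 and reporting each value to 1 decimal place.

27.3 : 86.6 : 100.0 : 49.1 : 8.4

Silver pattern (n=3): 0.13931407 : 0.38827347 : 0.36071085 : 0.11170161
Rubidium pattern (n=1): 0.7217 : 0.2783
Convolve the two distributions (both contribute in 2-u steps):
  M: 0.13931407×0.7217 = 0.100543
  M+2: 0.13931407×0.2783 + 0.38827347×0.7217 = 0.318988
  M+4: 0.38827347×0.2783 + 0.36071085×0.7217 = 0.368382
  M+6: 0.36071085×0.2783 + 0.11170161×0.7217 = 0.181001
  M+8: 0.11170161×0.2783 = 0.031087
Scale to base peak (0.368382) = 100: 27.3 : 86.6 : 100.0 : 49.1 : 8.4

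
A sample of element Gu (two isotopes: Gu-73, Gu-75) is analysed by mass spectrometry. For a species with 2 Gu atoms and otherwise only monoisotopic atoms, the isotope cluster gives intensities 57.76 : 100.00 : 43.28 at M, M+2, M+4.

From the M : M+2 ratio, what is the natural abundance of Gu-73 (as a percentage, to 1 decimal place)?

If p is the fraction of Gu that is Gu-73, then I(M+2)/I(M) = [C(2,1)·p^1·(1−p)] / p^2 = 2·(1−p)/p = 100.00/57.76 = 1.7313
(1−p)/p = 1.7313/2 = 0.8657  ⇒  p = 1/(1 + 0.8657) = 0.5360
Gu-73: 53.6%, Gu-75: 46.4%.

53.6%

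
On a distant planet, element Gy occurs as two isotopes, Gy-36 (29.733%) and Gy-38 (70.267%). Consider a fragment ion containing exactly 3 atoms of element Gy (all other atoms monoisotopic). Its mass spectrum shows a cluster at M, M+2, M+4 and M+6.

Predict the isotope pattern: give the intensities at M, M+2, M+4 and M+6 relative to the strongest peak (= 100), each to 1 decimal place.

Each Gy atom is independently Gy-36 (p = 0.29733) or Gy-38 (q = 0.70267); the cluster is the binomial expansion (p + q)^3.
P(M) = 0.29733^3 = 0.026285
P(M+2) = 3 × 0.29733^2 × 0.70267^1 = 0.186359
P(M+4) = 3 × 0.29733^1 × 0.70267^2 = 0.440416
P(M+6) = 0.70267^3 = 0.346940
The M+4 peak is largest (0.440416); scaling to 100 gives 6.0 : 42.3 : 100.0 : 78.8.

6.0 : 42.3 : 100.0 : 78.8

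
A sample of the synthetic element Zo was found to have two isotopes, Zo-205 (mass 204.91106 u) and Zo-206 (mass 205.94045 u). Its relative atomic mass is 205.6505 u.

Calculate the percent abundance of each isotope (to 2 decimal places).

With x = fraction of Zo-205 (so Zo-206 is 1 − x):
204.91106·x + 205.94045·(1 − x) = 205.6505
(204.91106 − 205.94045)·x = 205.6505 − 205.94045
x = -0.28995 / -1.02939 = 0.28167 → 28.17% Zo-205, 71.83% Zo-206.

Zo-205: 28.17%, Zo-206: 71.83%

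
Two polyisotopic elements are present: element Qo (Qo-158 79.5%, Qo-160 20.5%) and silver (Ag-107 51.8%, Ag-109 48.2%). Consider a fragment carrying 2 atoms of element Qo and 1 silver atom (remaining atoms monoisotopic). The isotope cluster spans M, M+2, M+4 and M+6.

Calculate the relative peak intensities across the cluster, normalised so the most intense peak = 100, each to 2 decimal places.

Element Qo pattern (n=2): 0.632025 : 0.32595 : 0.042025
Silver pattern (n=1): 0.5180 : 0.4820
Convolve the two distributions (both contribute in 2-u steps):
  M: 0.632025×0.5180 = 0.327389
  M+2: 0.632025×0.4820 + 0.32595×0.5180 = 0.473478
  M+4: 0.32595×0.4820 + 0.042025×0.5180 = 0.178877
  M+6: 0.042025×0.4820 = 0.020256
Scale to base peak (0.473478) = 100: 69.15 : 100.00 : 37.78 : 4.28

69.15 : 100.00 : 37.78 : 4.28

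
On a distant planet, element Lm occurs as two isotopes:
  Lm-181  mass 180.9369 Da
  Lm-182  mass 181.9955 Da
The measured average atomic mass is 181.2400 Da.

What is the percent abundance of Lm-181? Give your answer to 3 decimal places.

Writing the weighted mean with unknown fraction x of Lm-181:
180.9369·x + 181.9955·(1 − x) = 181.2400
(180.9369 − 181.9955)·x = 181.2400 − 181.9955
x = -0.7555 / -1.0586 = 0.71368 → 71.368% Lm-181, 28.632% Lm-182.

71.368%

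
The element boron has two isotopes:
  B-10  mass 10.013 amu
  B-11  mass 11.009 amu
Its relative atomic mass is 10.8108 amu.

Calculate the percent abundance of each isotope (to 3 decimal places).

With x = fraction of B-10 (so B-11 is 1 − x):
10.013·x + 11.009·(1 − x) = 10.8108
(10.013 − 11.009)·x = 10.8108 − 11.009
x = -0.1982 / -0.996 = 0.19900 → 19.900% B-10, 80.100% B-11.

B-10: 19.900%, B-11: 80.100%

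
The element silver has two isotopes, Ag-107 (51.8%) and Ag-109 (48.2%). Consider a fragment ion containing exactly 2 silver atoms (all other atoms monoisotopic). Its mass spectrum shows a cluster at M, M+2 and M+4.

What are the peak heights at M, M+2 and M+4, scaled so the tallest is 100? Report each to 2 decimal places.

The 2 Ag atoms are independent, so intensities follow the terms of (0.518 + 0.482)^2.
P(M) = 0.518^2 = 0.268324
P(M+2) = 2 × 0.518^1 × 0.482^1 = 0.499352
P(M+4) = 0.482^2 = 0.232324
The M+2 peak is largest (0.499352); scaling to 100 gives 53.73 : 100.00 : 46.53.

53.73 : 100.00 : 46.53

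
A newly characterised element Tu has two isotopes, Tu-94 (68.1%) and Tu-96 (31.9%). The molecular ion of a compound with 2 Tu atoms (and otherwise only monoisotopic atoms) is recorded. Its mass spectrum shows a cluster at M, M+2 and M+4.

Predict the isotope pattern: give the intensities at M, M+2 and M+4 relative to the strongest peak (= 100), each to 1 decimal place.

100.0 : 93.7 : 21.9

Expanding (0.681 + 0.319)^2:
P(M) = 0.681^2 = 0.463761
P(M+2) = 2 × 0.681^1 × 0.319^1 = 0.434478
P(M+4) = 0.319^2 = 0.101761
The M peak is largest (0.463761); scaling to 100 gives 100.0 : 93.7 : 21.9.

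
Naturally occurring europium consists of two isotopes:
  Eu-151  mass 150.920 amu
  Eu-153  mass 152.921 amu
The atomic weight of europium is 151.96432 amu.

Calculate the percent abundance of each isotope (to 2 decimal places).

Eu-151: 47.81%, Eu-153: 52.19%

With x = fraction of Eu-151 (so Eu-153 is 1 − x):
150.920·x + 152.921·(1 − x) = 151.96432
(150.920 − 152.921)·x = 151.96432 − 152.921
x = -0.95668 / -2.001 = 0.47810 → 47.81% Eu-151, 52.19% Eu-153.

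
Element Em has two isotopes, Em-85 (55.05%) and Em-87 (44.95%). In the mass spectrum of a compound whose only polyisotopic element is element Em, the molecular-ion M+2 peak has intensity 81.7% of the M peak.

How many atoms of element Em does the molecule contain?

1

The M+2/M ratio from n Em atoms is n · q/p = n · 0.4495/0.5505.
n = 0.817 × 0.5505/0.4495 = 1.00 ≈ 1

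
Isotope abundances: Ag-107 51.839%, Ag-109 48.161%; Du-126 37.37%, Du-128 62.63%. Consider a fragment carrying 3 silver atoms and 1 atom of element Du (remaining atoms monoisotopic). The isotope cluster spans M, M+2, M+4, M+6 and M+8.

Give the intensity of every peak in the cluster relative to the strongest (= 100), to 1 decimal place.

13.8 : 61.5 : 100.0 : 70.8 : 18.5

Silver pattern (n=3): 0.13930601 : 0.38826655 : 0.36071887 : 0.11170857
Element Du pattern (n=1): 0.3737 : 0.6263
Convolve the two distributions (both contribute in 2-u steps):
  M: 0.13930601×0.3737 = 0.052059
  M+2: 0.13930601×0.6263 + 0.38826655×0.3737 = 0.232343
  M+4: 0.38826655×0.6263 + 0.36071887×0.3737 = 0.377972
  M+6: 0.36071887×0.6263 + 0.11170857×0.3737 = 0.267664
  M+8: 0.11170857×0.6263 = 0.069963
Scale to base peak (0.377972) = 100: 13.8 : 61.5 : 100.0 : 70.8 : 18.5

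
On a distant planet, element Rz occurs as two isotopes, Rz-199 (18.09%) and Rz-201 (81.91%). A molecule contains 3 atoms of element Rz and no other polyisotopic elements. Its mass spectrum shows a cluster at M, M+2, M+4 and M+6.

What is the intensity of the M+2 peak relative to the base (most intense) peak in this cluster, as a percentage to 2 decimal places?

14.63%

(0.1809 + 0.8191)^3 gives M 0.0059, M+2 0.0804, M+4 0.3641, M+6 0.5496; the largest is M+6.
P(M+6) = C(3,3) × 0.1809^0 × 0.8191^3 = 1 × 1.0000 × 0.54955451 = 0.549555 (base)
P(M+2) = C(3,1) × 0.1809^2 × 0.8191^1 = 3 × 0.03272481 × 0.8191 = 0.080415
Relative intensity = 0.080415 / 0.549555 × 100 = 14.63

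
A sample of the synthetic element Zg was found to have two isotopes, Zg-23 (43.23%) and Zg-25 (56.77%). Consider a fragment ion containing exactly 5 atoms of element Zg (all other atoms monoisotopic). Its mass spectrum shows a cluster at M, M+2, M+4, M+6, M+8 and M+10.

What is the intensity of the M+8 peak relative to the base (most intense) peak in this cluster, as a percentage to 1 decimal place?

65.7%

Term probabilities: M 0.0151, M+2 0.0991, M+4 0.2604, M+6 0.3419, M+8 0.2245, M+10 0.0590. Base peak = M+6.
P(M+6) = C(5,3) × 0.4323^2 × 0.5677^3 = 10 × 0.18688329 × 0.18296022 = 0.341922 (base)
P(M+8) = C(5,4) × 0.4323^1 × 0.5677^4 = 5 × 0.4323 × 0.10386652 = 0.224507
Relative intensity = 0.224507 / 0.341922 × 100 = 65.7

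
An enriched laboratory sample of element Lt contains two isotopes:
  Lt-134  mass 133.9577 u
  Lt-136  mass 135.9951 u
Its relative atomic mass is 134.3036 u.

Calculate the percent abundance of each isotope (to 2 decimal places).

Let x be the fractional abundance of Lt-134; then Lt-136 has abundance 1 − x.
133.9577·x + 135.9951·(1 − x) = 134.3036
(133.9577 − 135.9951)·x = 134.3036 − 135.9951
x = -1.6915 / -2.0374 = 0.83022 → 83.02% Lt-134, 16.98% Lt-136.

Lt-134: 83.02%, Lt-136: 16.98%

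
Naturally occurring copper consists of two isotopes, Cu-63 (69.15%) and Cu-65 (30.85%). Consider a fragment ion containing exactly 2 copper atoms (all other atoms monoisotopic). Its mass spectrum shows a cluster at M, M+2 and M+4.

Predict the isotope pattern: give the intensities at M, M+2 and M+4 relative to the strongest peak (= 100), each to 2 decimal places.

100.00 : 89.23 : 19.90

Each Cu atom is independently Cu-63 (p = 0.6915) or Cu-65 (q = 0.3085); the cluster is the binomial expansion (p + q)^2.
P(M) = 0.6915^2 = 0.478172
P(M+2) = 2 × 0.6915^1 × 0.3085^1 = 0.426656
P(M+4) = 0.3085^2 = 0.095172
The M peak is largest (0.478172); scaling to 100 gives 100.00 : 89.23 : 19.90.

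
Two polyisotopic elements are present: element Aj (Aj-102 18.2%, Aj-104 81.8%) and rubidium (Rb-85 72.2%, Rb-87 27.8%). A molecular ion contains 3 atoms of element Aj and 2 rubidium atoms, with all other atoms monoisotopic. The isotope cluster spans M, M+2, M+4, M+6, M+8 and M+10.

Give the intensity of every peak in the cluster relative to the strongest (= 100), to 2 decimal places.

0.72 : 10.22 : 51.01 : 100.00 : 56.58 : 9.65

Element Aj pattern (n=3): 0.00602857 : 0.0812863 : 0.3653417 : 0.54734343
Rubidium pattern (n=2): 0.521284 : 0.401432 : 0.077284
Convolve the two distributions (both contribute in 2-u steps):
  M: 0.00602857×0.521284 = 0.003143
  M+2: 0.00602857×0.401432 + 0.0812863×0.521284 = 0.044793
  M+4: 0.00602857×0.077284 + 0.0812863×0.401432 + 0.3653417×0.521284 = 0.223544
  M+6: 0.0812863×0.077284 + 0.3653417×0.401432 + 0.54734343×0.521284 = 0.438263
  M+8: 0.3653417×0.077284 + 0.54734343×0.401432 = 0.247956
  M+10: 0.54734343×0.077284 = 0.042301
Scale to base peak (0.438263) = 100: 0.72 : 10.22 : 51.01 : 100.00 : 56.58 : 9.65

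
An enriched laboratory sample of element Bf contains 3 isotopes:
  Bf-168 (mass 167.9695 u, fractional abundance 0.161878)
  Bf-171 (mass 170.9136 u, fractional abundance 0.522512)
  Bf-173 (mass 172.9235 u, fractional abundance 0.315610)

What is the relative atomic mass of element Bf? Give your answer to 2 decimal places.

171.07 u

Ar = Σ fᵢ·mᵢ = 0.161878 × 167.9695 + 0.522512 × 170.9136 + 0.315610 × 172.9235
= 27.19057 + 89.30441 + 54.57639 = 171.07137 u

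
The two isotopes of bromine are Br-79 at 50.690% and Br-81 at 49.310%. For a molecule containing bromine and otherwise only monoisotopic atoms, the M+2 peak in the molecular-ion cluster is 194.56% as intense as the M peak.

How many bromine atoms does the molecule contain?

2

With n Br atoms, P(M+2)/P(M) = C(n,1)·p^(n−1)q / p^n = n·q/p = n · 0.49310/0.50690.
n = 1.9456 × 0.50690/0.49310 = 2.00 ≈ 2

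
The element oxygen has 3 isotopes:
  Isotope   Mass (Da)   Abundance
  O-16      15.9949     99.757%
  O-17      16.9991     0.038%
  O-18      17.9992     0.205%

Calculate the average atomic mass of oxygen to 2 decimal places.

Ar = Σ fᵢ·mᵢ = 0.99757 × 15.9949 + 0.00038 × 16.9991 + 0.00205 × 17.9992
= 15.95603 + 0.00646 + 0.03690 = 15.99939 Da

16.00 Da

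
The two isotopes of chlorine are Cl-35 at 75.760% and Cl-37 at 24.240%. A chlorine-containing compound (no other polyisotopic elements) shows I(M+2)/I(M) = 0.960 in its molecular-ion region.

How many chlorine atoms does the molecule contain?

The M+2/M ratio from n Cl atoms is n · q/p = n · 0.24240/0.75760.
n = 0.960 × 0.75760/0.24240 = 3.00 ≈ 3

3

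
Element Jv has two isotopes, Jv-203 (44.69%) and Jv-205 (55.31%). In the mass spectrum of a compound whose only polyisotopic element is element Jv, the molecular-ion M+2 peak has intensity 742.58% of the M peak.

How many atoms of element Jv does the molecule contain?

With n Jv atoms, P(M+2)/P(M) = C(n,1)·p^(n−1)q / p^n = n·q/p = n · 0.5531/0.4469.
n = 7.4258 × 0.4469/0.5531 = 6.00 ≈ 6

6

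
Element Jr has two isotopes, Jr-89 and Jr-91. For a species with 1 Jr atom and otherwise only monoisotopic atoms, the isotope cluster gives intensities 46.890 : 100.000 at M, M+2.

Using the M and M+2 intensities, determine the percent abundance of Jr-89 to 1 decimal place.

Write p for the Jr-89 fraction. I(M+2)/I(M) = [C(1,1)·p^0·(1−p)] / p^1 = 1·(1−p)/p = 100.000/46.890 = 2.1327
(1−p)/p = 2.1327/1 = 2.1327  ⇒  p = 1/(1 + 2.1327) = 0.3192
Jr-89: 31.9%, Jr-91: 68.1%.

31.9%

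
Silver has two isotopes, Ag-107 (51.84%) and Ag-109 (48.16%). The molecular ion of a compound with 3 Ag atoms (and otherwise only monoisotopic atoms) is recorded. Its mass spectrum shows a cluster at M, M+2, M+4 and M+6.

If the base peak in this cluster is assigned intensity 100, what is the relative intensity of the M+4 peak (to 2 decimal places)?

Term probabilities: M 0.1393, M+2 0.3883, M+4 0.3607, M+6 0.1117. Base peak = M+2.
P(M+2) = C(3,1) × 0.5184^2 × 0.4816^1 = 3 × 0.26873856 × 0.4816 = 0.388273 (base)
P(M+4) = C(3,2) × 0.5184^1 × 0.4816^2 = 3 × 0.5184 × 0.23193856 = 0.360711
Relative intensity = 0.360711 / 0.388273 × 100 = 92.90

92.90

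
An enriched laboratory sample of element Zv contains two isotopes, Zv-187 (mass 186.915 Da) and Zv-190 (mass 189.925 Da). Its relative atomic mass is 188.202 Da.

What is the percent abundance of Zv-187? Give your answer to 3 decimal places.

With x = fraction of Zv-187 (so Zv-190 is 1 − x):
186.915·x + 189.925·(1 − x) = 188.202
(186.915 − 189.925)·x = 188.202 − 189.925
x = -1.723 / -3.010 = 0.57243 → 57.243% Zv-187, 42.757% Zv-190.

57.243%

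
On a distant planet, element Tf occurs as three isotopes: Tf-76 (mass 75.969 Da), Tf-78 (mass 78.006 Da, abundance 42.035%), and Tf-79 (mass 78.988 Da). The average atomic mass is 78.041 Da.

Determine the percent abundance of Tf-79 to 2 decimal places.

The remaining 57.965% is split between Tf-76 (fraction x) and Tf-79 (fraction 0.57965 − x).
Substituting: 75.969x + 78.988(0.57965 − x) = 45.2511779
(75.969 − 78.988)x = -0.5342163  ⇒  x = 0.17695, y = 0.40270
Tf-76: 17.70%, Tf-79: 40.27%.

40.27%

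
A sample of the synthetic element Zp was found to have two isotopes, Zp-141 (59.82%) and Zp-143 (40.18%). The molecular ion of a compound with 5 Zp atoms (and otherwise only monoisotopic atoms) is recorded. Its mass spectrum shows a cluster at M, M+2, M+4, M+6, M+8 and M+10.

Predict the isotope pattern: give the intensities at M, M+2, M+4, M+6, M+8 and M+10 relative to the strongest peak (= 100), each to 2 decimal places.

Each Zp atom is independently Zp-141 (p = 0.5982) or Zp-143 (q = 0.4018); the cluster is the binomial expansion (p + q)^5.
P(M) = 0.5982^5 = 0.076601
P(M+2) = 5 × 0.5982^4 × 0.4018^1 = 0.257256
P(M+4) = 10 × 0.5982^3 × 0.4018^2 = 0.345588
P(M+6) = 10 × 0.5982^2 × 0.4018^3 = 0.232125
P(M+8) = 5 × 0.5982^1 × 0.4018^4 = 0.077957
P(M+10) = 0.4018^5 = 0.010472
The M+4 peak is largest (0.345588); scaling to 100 gives 22.17 : 74.44 : 100.00 : 67.17 : 22.56 : 3.03.

22.17 : 74.44 : 100.00 : 67.17 : 22.56 : 3.03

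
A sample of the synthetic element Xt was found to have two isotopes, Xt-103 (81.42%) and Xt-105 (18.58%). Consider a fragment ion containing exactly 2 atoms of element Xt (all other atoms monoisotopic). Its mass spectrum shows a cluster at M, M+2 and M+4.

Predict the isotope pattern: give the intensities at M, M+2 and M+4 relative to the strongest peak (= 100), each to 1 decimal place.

Each Xt atom is independently Xt-103 (p = 0.8142) or Xt-105 (q = 0.1858); the cluster is the binomial expansion (p + q)^2.
P(M) = 0.8142^2 = 0.662922
P(M+2) = 2 × 0.8142^1 × 0.1858^1 = 0.302557
P(M+4) = 0.1858^2 = 0.034522
The M peak is largest (0.662922); scaling to 100 gives 100.0 : 45.6 : 5.2.

100.0 : 45.6 : 5.2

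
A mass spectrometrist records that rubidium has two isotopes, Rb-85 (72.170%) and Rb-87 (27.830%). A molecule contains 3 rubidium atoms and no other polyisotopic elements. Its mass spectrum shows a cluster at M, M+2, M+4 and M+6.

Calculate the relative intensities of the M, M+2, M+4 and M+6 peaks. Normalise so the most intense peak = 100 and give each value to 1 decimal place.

Each Rb atom is independently Rb-85 (p = 0.72170) or Rb-87 (q = 0.27830); the cluster is the binomial expansion (p + q)^3.
P(M) = 0.72170^3 = 0.375898
P(M+2) = 3 × 0.72170^2 × 0.27830^1 = 0.434858
P(M+4) = 3 × 0.72170^1 × 0.27830^2 = 0.167689
P(M+6) = 0.27830^3 = 0.021555
The M+2 peak is largest (0.434858); scaling to 100 gives 86.4 : 100.0 : 38.6 : 5.0.

86.4 : 100.0 : 38.6 : 5.0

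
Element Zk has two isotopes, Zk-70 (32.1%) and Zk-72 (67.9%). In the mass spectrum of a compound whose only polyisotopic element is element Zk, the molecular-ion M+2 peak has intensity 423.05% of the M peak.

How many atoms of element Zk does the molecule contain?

For n independent Zk atoms, I(M+2)/I(M) = n · (abundance Zk-72) / (abundance Zk-70) = n · 0.679/0.321.
n = 4.2305 × 0.321/0.679 = 2.00 ≈ 2

2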